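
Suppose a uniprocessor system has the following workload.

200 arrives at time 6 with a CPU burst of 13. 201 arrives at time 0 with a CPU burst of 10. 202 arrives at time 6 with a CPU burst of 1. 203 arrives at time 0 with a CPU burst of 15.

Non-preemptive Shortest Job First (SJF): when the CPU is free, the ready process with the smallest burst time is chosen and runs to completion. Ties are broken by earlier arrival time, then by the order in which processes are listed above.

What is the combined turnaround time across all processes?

Timeline: | 201 0-10 | 202 10-11 | 200 11-24 | 203 24-39 |
Completion: 200=24  201=10  202=11  203=39
Turnaround = completion − arrival: 200=18, 201=10, 202=5, 203=39
Total turnaround = 18 + 10 + 5 + 39 = 72

72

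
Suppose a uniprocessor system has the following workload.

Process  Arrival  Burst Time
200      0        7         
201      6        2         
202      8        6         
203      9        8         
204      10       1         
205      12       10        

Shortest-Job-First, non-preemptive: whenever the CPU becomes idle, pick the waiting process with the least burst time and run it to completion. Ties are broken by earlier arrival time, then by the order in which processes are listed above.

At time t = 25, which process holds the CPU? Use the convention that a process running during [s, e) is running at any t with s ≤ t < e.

Gantt: | 200 0-7 | 201 7-9 | 202 9-15 | 204 15-16 | 203 16-24 | 205 24-34 |
Completion: 200=7  201=9  202=15  203=24  204=16  205=34
Turnaround (C−A): 200=7  201=3  202=7  203=15  204=6  205=22

205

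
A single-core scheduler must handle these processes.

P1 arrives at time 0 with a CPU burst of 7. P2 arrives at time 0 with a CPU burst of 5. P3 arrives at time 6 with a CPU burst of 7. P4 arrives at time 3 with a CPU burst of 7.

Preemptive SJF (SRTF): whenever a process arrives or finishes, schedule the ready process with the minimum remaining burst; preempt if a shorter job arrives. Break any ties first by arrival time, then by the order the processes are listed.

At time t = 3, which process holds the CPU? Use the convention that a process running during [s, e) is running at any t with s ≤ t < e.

Gantt: | P2 0-5 | P1 5-12 | P4 12-19 | P3 19-26 |
Completion: P1=12  P2=5  P3=26  P4=19

P2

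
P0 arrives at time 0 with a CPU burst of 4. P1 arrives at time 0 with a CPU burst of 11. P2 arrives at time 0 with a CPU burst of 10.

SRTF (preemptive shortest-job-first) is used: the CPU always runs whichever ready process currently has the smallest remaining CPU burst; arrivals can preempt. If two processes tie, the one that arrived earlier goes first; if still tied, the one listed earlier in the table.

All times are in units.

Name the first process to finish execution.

P0

Schedule: | P0 0-4 | P2 4-14 | P1 14-25 |
Completion: P0=4  P1=25  P2=14
Finish order: P0 → P2 → P1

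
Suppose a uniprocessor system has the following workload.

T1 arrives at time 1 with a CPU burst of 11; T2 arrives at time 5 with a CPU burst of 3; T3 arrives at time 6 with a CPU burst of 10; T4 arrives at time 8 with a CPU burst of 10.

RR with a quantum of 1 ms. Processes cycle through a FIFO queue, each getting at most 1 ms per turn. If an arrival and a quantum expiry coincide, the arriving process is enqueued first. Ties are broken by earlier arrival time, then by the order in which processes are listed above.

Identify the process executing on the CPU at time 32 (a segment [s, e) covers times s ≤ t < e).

T4

Gantt: | idle 0-1 | T1 1-5 | T2 5-6 | T1 6-7 | T3 7-8 | T2 8-9 | T1 9-10 | T4 10-11 | T3 11-12 | T2 12-13 | T1 13-14 | T4 14-15 | T3 15-16 | T1 16-17 | T4 17-18 | T3 18-19 | T1 19-20 | T4 20-21 | T3 21-22 | T1 22-23 | T4 23-24 | T3 24-25 | T1 25-26 | T4 26-27 | T3 27-28 | T4 28-29 | T3 29-30 | T4 30-31 | T3 31-32 | T4 32-33 | T3 33-34 | T4 34-35 |
Completion: T1=26  T2=13  T3=34  T4=35
Turnaround (C−A): T1=25  T2=8  T3=28  T4=27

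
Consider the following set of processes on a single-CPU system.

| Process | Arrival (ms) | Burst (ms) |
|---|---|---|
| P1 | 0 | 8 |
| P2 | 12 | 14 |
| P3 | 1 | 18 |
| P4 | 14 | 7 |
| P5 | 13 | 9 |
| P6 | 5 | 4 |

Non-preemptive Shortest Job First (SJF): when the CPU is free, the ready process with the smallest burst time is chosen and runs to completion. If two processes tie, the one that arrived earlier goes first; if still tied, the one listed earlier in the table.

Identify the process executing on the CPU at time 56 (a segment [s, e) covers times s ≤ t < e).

Timeline: | P1 0-8 | P6 8-12 | P2 12-26 | P4 26-33 | P5 33-42 | P3 42-60 |
Completion: P1=8  P2=26  P3=60  P4=33  P5=42  P6=12

P3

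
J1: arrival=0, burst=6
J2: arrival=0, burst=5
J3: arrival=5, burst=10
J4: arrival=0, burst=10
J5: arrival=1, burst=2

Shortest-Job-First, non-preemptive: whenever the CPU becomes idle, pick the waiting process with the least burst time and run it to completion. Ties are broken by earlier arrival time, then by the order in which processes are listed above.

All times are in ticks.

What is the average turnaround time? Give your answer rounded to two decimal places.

15.00

Schedule: | J2 0-5 | J5 5-7 | J1 7-13 | J4 13-23 | J3 23-33 |
Completion: J1=13  J2=5  J3=33  J4=23  J5=7
Turnaround (C−A): J1=13  J2=5  J3=28  J4=23  J5=6
Turnaround times: J1=13, J2=5, J3=28, J4=23, J5=6
Average turnaround = (13+5+28+23+6) / 5 = 75/5 = 15.00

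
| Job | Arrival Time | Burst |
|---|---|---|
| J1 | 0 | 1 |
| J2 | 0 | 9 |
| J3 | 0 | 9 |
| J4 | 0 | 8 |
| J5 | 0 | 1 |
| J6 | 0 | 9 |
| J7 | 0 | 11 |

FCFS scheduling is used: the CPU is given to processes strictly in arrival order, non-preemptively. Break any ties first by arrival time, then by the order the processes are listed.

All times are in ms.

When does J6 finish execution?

37

Timeline: | J1 0-1 | J2 1-10 | J3 10-19 | J4 19-27 | J5 27-28 | J6 28-37 | J7 37-48 |
Completion: J1=1  J2=10  J3=19  J4=27  J5=28  J6=37  J7=48
Turnaround (C−A): J1=1  J2=10  J3=19  J4=27  J5=28  J6=37  J7=48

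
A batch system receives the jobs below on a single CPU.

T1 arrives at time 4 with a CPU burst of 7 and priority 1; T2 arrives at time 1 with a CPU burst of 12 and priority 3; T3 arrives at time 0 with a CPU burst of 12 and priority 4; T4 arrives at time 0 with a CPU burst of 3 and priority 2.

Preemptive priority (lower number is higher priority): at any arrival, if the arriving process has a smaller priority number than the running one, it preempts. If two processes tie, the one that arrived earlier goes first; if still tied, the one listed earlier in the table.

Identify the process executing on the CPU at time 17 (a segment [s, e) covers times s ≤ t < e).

Schedule: | T4 0-3 | T2 3-4 | T1 4-11 | T2 11-22 | T3 22-34 |
Completion: T1=11  T2=22  T3=34  T4=3

T2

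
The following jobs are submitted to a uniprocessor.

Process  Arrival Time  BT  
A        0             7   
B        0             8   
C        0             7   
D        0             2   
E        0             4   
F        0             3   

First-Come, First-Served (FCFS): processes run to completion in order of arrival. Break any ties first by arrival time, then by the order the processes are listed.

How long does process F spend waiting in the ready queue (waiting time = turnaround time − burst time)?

28

Gantt: | A 0-7 | B 7-15 | C 15-22 | D 22-24 | E 24-28 | F 28-31 |
Completion: A=7  B=15  C=22  D=24  E=28  F=31
Waiting(F) = turnaround − burst = 31 − 3 = 28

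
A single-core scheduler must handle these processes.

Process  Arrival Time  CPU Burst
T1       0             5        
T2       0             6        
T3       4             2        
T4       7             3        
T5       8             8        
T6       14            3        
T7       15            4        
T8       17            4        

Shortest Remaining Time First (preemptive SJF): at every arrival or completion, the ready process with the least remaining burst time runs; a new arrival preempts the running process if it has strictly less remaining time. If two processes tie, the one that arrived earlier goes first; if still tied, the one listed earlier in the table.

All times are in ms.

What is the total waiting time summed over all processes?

Timeline: | T1 0-5 | T3 5-7 | T4 7-10 | T2 10-16 | T6 16-19 | T7 19-23 | T8 23-27 | T5 27-35 |
Completion: T1=5  T2=16  T3=7  T4=10  T5=35  T6=19  T7=23  T8=27
Turnaround (C−A): T1=5  T2=16  T3=3  T4=3  T5=27  T6=5  T7=8  T8=10
Waiting = turnaround − burst: T1=0, T2=10, T3=1, T4=0, T5=19, T6=2, T7=4, T8=6
Total waiting = 0 + 10 + 1 + 0 + 19 + 2 + 4 + 6 = 42

42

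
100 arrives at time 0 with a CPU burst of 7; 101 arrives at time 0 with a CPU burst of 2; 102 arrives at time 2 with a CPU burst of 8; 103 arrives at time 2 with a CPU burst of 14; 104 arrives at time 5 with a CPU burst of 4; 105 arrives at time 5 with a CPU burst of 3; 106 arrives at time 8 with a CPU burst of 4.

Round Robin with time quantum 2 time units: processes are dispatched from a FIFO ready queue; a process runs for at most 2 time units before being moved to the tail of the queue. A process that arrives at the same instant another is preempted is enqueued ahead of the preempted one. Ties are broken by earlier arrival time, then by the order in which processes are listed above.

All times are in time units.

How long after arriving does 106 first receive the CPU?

8

Gantt: | 100 0-2 | 101 2-4 | 102 4-6 | 103 6-8 | 100 8-10 | 104 10-12 | 105 12-14 | 102 14-16 | 106 16-18 | 103 18-20 | 100 20-22 | 104 22-24 | 105 24-25 | 102 25-27 | 106 27-29 | 103 29-31 | 100 31-32 | 102 32-34 | 103 34-42 |
Completion: 100=32  101=4  102=34  103=42  104=24  105=25  106=29
Turnaround (C−A): 100=32  101=4  102=32  103=40  104=19  105=20  106=21
Response(106) = first start − arrival = 16 − 8 = 8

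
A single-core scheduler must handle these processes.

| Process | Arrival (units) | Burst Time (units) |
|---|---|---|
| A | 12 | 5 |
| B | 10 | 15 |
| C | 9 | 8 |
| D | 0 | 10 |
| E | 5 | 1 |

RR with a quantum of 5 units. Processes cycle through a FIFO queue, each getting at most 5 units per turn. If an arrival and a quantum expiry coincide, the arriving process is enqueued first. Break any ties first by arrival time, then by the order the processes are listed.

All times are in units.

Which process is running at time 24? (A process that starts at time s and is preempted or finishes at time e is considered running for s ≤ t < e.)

A

Schedule: | D 0-5 | E 5-6 | D 6-11 | C 11-16 | B 16-21 | A 21-26 | C 26-29 | B 29-39 |
Completion: A=26  B=39  C=29  D=11  E=6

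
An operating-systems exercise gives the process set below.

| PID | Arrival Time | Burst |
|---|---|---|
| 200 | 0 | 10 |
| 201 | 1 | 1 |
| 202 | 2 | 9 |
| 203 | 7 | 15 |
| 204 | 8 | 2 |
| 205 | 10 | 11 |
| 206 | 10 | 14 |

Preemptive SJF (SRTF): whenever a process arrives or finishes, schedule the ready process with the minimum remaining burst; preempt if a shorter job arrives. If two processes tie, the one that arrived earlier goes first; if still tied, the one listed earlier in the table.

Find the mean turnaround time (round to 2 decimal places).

21.57

Schedule: | 200 0-1 | 201 1-2 | 200 2-8 | 204 8-10 | 200 10-13 | 202 13-22 | 205 22-33 | 206 33-47 | 203 47-62 |
Completion: 200=13  201=2  202=22  203=62  204=10  205=33  206=47
Turnaround (C−A): 200=13  201=1  202=20  203=55  204=2  205=23  206=37
Turnaround times: 200=13, 201=1, 202=20, 203=55, 204=2, 205=23, 206=37
Average turnaround = (13+1+20+55+2+23+37) / 7 = 151/7 = 21.57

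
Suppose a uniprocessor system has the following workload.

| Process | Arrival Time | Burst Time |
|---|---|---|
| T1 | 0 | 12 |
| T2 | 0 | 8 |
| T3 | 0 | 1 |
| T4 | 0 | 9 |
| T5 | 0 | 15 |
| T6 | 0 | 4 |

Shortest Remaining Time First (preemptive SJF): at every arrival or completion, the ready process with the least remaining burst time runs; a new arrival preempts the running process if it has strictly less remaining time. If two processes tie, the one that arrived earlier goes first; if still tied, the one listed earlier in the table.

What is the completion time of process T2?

13

Gantt: | T3 0-1 | T6 1-5 | T2 5-13 | T4 13-22 | T1 22-34 | T5 34-49 |
Completion: T1=34  T2=13  T3=1  T4=22  T5=49  T6=5
Turnaround (C−A): T1=34  T2=13  T3=1  T4=22  T5=49  T6=5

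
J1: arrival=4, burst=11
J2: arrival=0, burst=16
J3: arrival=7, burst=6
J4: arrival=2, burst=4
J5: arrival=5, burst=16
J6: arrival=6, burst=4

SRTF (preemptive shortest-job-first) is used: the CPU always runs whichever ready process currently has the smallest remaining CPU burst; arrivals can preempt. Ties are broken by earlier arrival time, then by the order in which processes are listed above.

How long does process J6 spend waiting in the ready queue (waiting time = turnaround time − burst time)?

0

Timeline: | J2 0-2 | J4 2-6 | J6 6-10 | J3 10-16 | J1 16-27 | J2 27-41 | J5 41-57 |
Completion: J1=27  J2=41  J3=16  J4=6  J5=57  J6=10
Waiting(J6) = turnaround − burst = 4 − 4 = 0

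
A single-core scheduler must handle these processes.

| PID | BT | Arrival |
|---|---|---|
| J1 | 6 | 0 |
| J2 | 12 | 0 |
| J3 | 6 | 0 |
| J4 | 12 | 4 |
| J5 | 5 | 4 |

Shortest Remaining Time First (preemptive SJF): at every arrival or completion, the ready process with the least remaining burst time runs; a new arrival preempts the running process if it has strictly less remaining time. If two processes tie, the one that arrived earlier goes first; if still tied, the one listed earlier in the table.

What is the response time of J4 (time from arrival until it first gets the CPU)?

Timeline: | J1 0-6 | J5 6-11 | J3 11-17 | J2 17-29 | J4 29-41 |
Completion: J1=6  J2=29  J3=17  J4=41  J5=11
Response(J4) = first start − arrival = 29 − 4 = 25

25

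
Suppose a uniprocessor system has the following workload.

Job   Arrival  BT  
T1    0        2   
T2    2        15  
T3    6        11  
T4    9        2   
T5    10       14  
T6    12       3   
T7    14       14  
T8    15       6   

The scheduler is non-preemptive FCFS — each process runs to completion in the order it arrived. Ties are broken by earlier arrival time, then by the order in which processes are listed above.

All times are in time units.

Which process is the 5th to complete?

Schedule: | T1 0-2 | T2 2-17 | T3 17-28 | T4 28-30 | T5 30-44 | T6 44-47 | T7 47-61 | T8 61-67 |
Completion: T1=2  T2=17  T3=28  T4=30  T5=44  T6=47  T7=61  T8=67
Turnaround (C−A): T1=2  T2=15  T3=22  T4=21  T5=34  T6=35  T7=47  T8=52
Finish order: T1 → T2 → T3 → T4 → T5 → T6 → T7 → T8

T5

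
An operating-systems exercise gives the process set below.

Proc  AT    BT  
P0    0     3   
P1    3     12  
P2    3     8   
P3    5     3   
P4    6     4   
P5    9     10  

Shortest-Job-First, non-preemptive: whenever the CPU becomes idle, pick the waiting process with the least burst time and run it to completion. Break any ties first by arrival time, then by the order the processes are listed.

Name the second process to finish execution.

P2

Schedule: | P0 0-3 | P2 3-11 | P3 11-14 | P4 14-18 | P5 18-28 | P1 28-40 |
Completion: P0=3  P1=40  P2=11  P3=14  P4=18  P5=28
Turnaround (C−A): P0=3  P1=37  P2=8  P3=9  P4=12  P5=19
Finish order: P0 → P2 → P3 → P4 → P5 → P1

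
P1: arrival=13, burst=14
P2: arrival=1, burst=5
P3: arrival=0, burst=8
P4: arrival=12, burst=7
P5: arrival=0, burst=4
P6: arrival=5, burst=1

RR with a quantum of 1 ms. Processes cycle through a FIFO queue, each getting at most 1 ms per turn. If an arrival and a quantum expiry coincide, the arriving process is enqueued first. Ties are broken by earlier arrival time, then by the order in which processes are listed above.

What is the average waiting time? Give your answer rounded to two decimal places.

Timeline: | P3 0-1 | P5 1-2 | P2 2-3 | P3 3-4 | P5 4-5 | P2 5-6 | P3 6-7 | P6 7-8 | P5 8-9 | P2 9-10 | P3 10-11 | P5 11-12 | P2 12-13 | P3 13-14 | P4 14-15 | P1 15-16 | P2 16-17 | P3 17-18 | P4 18-19 | P1 19-20 | P3 20-21 | P4 21-22 | P1 22-23 | P3 23-24 | P4 24-25 | P1 25-26 | P4 26-27 | P1 27-28 | P4 28-29 | P1 29-30 | P4 30-31 | P1 31-39 |
Completion: P1=39  P2=17  P3=24  P4=31  P5=12  P6=8
Waiting times: P1=12, P2=11, P3=16, P4=12, P5=8, P6=2
Average waiting = (12+11+16+12+8+2) / 6 = 61/6 = 10.17

10.17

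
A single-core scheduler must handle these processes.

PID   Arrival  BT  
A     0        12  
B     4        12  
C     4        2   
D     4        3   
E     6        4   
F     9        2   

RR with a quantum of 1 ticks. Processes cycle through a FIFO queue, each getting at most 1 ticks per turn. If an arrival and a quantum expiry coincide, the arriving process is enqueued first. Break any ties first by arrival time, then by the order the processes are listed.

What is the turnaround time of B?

31

Schedule: | A 0-4 | B 4-5 | C 5-6 | D 6-7 | A 7-8 | B 8-9 | E 9-10 | C 10-11 | D 11-12 | A 12-13 | F 13-14 | B 14-15 | E 15-16 | D 16-17 | A 17-18 | F 18-19 | B 19-20 | E 20-21 | A 21-22 | B 22-23 | E 23-24 | A 24-25 | B 25-26 | A 26-27 | B 27-28 | A 28-29 | B 29-30 | A 30-31 | B 31-35 |
Completion: A=31  B=35  C=11  D=17  E=24  F=19
Turnaround (C−A): A=31  B=31  C=7  D=13  E=18  F=10
Turnaround(B) = completion − arrival = 35 − 4 = 31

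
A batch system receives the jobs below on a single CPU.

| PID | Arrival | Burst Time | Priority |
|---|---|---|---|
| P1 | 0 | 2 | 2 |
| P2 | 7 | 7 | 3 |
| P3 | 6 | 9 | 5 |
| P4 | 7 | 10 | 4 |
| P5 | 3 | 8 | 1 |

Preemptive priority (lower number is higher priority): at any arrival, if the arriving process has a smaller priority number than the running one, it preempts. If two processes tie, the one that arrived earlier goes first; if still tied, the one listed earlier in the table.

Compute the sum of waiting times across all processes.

37

Schedule: | P1 0-2 | idle 2-3 | P5 3-11 | P2 11-18 | P4 18-28 | P3 28-37 |
Completion: P1=2  P2=18  P3=37  P4=28  P5=11
Turnaround (C−A): P1=2  P2=11  P3=31  P4=21  P5=8
Waiting = turnaround − burst: P1=0, P2=4, P3=22, P4=11, P5=0
Total waiting = 0 + 4 + 22 + 11 + 0 = 37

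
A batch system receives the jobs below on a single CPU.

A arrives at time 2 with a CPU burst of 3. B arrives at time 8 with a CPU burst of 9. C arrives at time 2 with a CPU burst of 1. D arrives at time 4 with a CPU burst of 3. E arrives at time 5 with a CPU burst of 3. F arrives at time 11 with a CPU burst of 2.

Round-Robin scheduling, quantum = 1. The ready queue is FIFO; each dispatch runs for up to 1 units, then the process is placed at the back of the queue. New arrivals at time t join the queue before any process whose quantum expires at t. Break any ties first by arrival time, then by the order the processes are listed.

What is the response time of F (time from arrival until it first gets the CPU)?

2

Schedule: | idle 0-2 | A 2-3 | C 3-4 | A 4-5 | D 5-6 | E 6-7 | A 7-8 | D 8-9 | E 9-10 | B 10-11 | D 11-12 | E 12-13 | F 13-14 | B 14-15 | F 15-16 | B 16-23 |
Completion: A=8  B=23  C=4  D=12  E=13  F=16
Response(F) = first start − arrival = 13 − 11 = 2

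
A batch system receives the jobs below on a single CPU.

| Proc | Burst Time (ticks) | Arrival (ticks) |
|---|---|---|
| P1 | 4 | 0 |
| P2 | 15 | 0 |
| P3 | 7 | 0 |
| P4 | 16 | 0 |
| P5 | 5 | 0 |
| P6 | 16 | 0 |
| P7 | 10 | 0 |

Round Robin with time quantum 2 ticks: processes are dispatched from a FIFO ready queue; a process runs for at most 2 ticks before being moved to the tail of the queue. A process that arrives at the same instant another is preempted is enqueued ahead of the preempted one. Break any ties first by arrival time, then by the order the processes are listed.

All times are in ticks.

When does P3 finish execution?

42

Timeline: | P1 0-2 | P2 2-4 | P3 4-6 | P4 6-8 | P5 8-10 | P6 10-12 | P7 12-14 | P1 14-16 | P2 16-18 | P3 18-20 | P4 20-22 | P5 22-24 | P6 24-26 | P7 26-28 | P2 28-30 | P3 30-32 | P4 32-34 | P5 34-35 | P6 35-37 | P7 37-39 | P2 39-41 | P3 41-42 | P4 42-44 | P6 44-46 | P7 46-48 | P2 48-50 | P4 50-52 | P6 52-54 | P7 54-56 | P2 56-58 | P4 58-60 | P6 60-62 | P2 62-64 | P4 64-66 | P6 66-68 | P2 68-69 | P4 69-71 | P6 71-73 |
Completion: P1=16  P2=69  P3=42  P4=71  P5=35  P6=73  P7=56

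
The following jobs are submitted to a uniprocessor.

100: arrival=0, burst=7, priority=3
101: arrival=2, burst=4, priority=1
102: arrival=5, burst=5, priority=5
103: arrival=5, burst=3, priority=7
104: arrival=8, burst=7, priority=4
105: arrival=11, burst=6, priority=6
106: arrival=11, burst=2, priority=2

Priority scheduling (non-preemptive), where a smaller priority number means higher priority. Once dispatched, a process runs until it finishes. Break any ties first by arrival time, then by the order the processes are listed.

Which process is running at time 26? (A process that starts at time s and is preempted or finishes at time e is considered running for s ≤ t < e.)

Gantt: | 100 0-7 | 101 7-11 | 106 11-13 | 104 13-20 | 102 20-25 | 105 25-31 | 103 31-34 |
Completion: 100=7  101=11  102=25  103=34  104=20  105=31  106=13
Turnaround (C−A): 100=7  101=9  102=20  103=29  104=12  105=20  106=2

105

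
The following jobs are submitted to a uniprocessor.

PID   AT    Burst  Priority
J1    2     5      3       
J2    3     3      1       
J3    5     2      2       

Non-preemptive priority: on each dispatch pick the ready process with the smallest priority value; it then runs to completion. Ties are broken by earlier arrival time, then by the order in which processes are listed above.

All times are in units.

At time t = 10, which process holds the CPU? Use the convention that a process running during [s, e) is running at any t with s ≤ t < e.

J3

Gantt: | idle 0-2 | J1 2-7 | J2 7-10 | J3 10-12 |
Completion: J1=7  J2=10  J3=12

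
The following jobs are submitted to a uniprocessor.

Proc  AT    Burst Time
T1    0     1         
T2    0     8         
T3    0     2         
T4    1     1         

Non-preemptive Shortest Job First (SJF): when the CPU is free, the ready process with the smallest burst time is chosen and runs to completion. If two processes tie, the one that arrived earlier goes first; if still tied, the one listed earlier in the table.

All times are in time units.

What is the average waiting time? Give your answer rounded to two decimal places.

Timeline: | T1 0-1 | T4 1-2 | T3 2-4 | T2 4-12 |
Completion: T1=1  T2=12  T3=4  T4=2
Waiting times: T1=0, T2=4, T3=2, T4=0
Average waiting = (0+4+2+0) / 4 = 6/4 = 1.50

1.50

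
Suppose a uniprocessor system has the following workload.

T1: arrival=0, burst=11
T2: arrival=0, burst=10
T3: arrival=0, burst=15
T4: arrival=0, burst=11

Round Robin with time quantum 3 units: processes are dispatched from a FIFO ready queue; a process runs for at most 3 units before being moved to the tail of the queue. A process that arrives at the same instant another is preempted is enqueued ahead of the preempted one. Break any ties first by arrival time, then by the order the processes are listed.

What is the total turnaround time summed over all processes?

168

Timeline: | T1 0-3 | T2 3-6 | T3 6-9 | T4 9-12 | T1 12-15 | T2 15-18 | T3 18-21 | T4 21-24 | T1 24-27 | T2 27-30 | T3 30-33 | T4 33-36 | T1 36-38 | T2 38-39 | T3 39-42 | T4 42-44 | T3 44-47 |
Completion: T1=38  T2=39  T3=47  T4=44
Turnaround = completion − arrival: T1=38, T2=39, T3=47, T4=44
Total turnaround = 38 + 39 + 47 + 44 = 168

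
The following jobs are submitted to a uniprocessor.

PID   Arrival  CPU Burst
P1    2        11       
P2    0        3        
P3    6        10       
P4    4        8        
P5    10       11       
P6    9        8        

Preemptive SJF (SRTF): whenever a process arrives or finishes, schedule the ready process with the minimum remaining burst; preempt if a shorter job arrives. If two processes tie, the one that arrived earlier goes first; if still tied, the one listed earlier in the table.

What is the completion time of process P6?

Schedule: | P2 0-3 | P1 3-4 | P4 4-12 | P6 12-20 | P1 20-30 | P3 30-40 | P5 40-51 |
Completion: P1=30  P2=3  P3=40  P4=12  P5=51  P6=20
Turnaround (C−A): P1=28  P2=3  P3=34  P4=8  P5=41  P6=11

20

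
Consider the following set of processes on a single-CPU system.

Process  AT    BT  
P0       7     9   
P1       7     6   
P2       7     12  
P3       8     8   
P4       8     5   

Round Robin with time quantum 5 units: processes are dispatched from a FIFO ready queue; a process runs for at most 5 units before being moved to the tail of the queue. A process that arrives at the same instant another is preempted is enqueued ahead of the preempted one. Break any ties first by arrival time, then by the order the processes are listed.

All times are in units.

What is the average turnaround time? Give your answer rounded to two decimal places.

Gantt: | idle 0-7 | P0 7-12 | P1 12-17 | P2 17-22 | P3 22-27 | P4 27-32 | P0 32-36 | P1 36-37 | P2 37-42 | P3 42-45 | P2 45-47 |
Completion: P0=36  P1=37  P2=47  P3=45  P4=32
Turnaround (C−A): P0=29  P1=30  P2=40  P3=37  P4=24
Turnaround times: P0=29, P1=30, P2=40, P3=37, P4=24
Average turnaround = (29+30+40+37+24) / 5 = 160/5 = 32.00

32.00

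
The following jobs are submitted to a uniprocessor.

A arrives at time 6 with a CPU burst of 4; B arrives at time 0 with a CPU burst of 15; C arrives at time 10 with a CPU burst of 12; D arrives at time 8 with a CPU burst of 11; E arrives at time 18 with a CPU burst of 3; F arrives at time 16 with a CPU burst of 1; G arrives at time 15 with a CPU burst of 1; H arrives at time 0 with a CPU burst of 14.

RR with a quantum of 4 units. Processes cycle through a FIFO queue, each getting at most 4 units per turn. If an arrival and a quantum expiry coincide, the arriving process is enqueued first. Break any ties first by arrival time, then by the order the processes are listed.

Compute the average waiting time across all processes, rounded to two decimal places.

26.38

Timeline: | B 0-4 | H 4-8 | B 8-12 | A 12-16 | D 16-20 | H 20-24 | C 24-28 | B 28-32 | G 32-33 | F 33-34 | E 34-37 | D 37-41 | H 41-45 | C 45-49 | B 49-52 | D 52-55 | H 55-57 | C 57-61 |
Completion: A=16  B=52  C=61  D=55  E=37  F=34  G=33  H=57
Turnaround (C−A): A=10  B=52  C=51  D=47  E=19  F=18  G=18  H=57
Waiting times: A=6, B=37, C=39, D=36, E=16, F=17, G=17, H=43
Average waiting = (6+37+39+36+16+17+17+43) / 8 = 211/8 = 26.38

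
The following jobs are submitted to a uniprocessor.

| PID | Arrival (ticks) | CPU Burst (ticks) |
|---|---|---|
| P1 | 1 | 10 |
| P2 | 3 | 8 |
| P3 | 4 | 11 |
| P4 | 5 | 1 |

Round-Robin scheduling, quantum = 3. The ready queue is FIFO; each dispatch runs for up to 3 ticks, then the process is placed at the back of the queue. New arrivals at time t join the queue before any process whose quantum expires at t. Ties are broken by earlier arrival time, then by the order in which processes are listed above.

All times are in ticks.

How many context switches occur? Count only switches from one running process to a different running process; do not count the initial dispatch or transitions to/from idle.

Schedule: | idle 0-1 | P1 1-4 | P2 4-7 | P3 7-10 | P1 10-13 | P4 13-14 | P2 14-17 | P3 17-20 | P1 20-23 | P2 23-25 | P3 25-28 | P1 28-29 | P3 29-31 |
Completion: P1=29  P2=25  P3=31  P4=14
Turnaround (C−A): P1=28  P2=22  P3=27  P4=9

11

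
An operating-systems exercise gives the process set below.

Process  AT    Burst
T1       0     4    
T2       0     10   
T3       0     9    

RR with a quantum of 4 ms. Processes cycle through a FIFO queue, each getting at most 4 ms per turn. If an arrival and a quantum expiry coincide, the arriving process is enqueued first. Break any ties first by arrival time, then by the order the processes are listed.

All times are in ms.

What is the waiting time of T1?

Gantt: | T1 0-4 | T2 4-8 | T3 8-12 | T2 12-16 | T3 16-20 | T2 20-22 | T3 22-23 |
Completion: T1=4  T2=22  T3=23
Turnaround (C−A): T1=4  T2=22  T3=23
Waiting(T1) = turnaround − burst = 4 − 4 = 0

0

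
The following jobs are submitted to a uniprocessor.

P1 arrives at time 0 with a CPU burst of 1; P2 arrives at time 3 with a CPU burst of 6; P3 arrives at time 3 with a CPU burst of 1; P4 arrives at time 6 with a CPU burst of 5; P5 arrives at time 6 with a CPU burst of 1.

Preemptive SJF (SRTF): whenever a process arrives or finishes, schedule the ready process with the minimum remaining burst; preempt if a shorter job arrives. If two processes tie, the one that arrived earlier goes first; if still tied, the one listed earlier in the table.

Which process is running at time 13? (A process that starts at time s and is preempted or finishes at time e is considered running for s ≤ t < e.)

P4

Schedule: | P1 0-1 | idle 1-3 | P3 3-4 | P2 4-6 | P5 6-7 | P2 7-11 | P4 11-16 |
Completion: P1=1  P2=11  P3=4  P4=16  P5=7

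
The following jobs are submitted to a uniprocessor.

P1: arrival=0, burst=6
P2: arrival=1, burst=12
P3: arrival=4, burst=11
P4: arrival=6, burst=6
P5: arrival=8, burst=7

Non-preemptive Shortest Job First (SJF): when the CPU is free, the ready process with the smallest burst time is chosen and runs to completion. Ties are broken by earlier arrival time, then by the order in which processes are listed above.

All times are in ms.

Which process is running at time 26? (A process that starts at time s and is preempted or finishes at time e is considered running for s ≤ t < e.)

Gantt: | P1 0-6 | P4 6-12 | P5 12-19 | P3 19-30 | P2 30-42 |
Completion: P1=6  P2=42  P3=30  P4=12  P5=19
Turnaround (C−A): P1=6  P2=41  P3=26  P4=6  P5=11

P3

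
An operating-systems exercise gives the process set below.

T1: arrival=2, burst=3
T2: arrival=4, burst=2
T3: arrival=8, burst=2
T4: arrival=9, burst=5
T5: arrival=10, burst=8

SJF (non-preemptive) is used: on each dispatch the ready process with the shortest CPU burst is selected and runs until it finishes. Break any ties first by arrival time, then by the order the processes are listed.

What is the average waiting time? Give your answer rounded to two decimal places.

1.40

Schedule: | idle 0-2 | T1 2-5 | T2 5-7 | idle 7-8 | T3 8-10 | T4 10-15 | T5 15-23 |
Completion: T1=5  T2=7  T3=10  T4=15  T5=23
Waiting times: T1=0, T2=1, T3=0, T4=1, T5=5
Average waiting = (0+1+0+1+5) / 5 = 7/5 = 1.40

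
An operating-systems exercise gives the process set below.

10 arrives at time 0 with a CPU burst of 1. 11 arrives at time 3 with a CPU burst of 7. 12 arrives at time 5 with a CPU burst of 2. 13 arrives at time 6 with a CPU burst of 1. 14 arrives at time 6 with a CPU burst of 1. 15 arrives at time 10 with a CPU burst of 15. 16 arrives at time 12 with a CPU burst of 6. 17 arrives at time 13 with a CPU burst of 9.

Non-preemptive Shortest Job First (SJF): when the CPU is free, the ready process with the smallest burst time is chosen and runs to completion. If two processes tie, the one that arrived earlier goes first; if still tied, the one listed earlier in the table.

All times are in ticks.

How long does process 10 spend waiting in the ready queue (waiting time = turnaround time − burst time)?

0

Schedule: | 10 0-1 | idle 1-3 | 11 3-10 | 13 10-11 | 14 11-12 | 12 12-14 | 16 14-20 | 17 20-29 | 15 29-44 |
Completion: 10=1  11=10  12=14  13=11  14=12  15=44  16=20  17=29
Turnaround (C−A): 10=1  11=7  12=9  13=5  14=6  15=34  16=8  17=16
Waiting(10) = turnaround − burst = 1 − 1 = 0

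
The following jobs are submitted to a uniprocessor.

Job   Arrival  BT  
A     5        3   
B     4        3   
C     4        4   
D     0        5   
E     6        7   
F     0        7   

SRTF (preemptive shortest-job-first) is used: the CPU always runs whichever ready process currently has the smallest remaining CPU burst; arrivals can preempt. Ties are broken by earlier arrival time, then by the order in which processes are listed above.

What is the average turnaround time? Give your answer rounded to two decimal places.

Timeline: | D 0-5 | B 5-8 | A 8-11 | C 11-15 | F 15-22 | E 22-29 |
Completion: A=11  B=8  C=15  D=5  E=29  F=22
Turnaround times: A=6, B=4, C=11, D=5, E=23, F=22
Average turnaround = (6+4+11+5+23+22) / 6 = 71/6 = 11.83

11.83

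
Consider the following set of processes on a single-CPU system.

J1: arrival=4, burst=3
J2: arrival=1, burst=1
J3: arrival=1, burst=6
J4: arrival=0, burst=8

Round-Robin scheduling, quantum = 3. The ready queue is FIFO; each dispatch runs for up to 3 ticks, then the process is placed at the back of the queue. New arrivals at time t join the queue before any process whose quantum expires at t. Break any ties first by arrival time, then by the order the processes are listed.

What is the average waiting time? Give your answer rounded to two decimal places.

Timeline: | J4 0-3 | J2 3-4 | J3 4-7 | J4 7-10 | J1 10-13 | J3 13-16 | J4 16-18 |
Completion: J1=13  J2=4  J3=16  J4=18
Turnaround (C−A): J1=9  J2=3  J3=15  J4=18
Waiting times: J1=6, J2=2, J3=9, J4=10
Average waiting = (6+2+9+10) / 4 = 27/4 = 6.75

6.75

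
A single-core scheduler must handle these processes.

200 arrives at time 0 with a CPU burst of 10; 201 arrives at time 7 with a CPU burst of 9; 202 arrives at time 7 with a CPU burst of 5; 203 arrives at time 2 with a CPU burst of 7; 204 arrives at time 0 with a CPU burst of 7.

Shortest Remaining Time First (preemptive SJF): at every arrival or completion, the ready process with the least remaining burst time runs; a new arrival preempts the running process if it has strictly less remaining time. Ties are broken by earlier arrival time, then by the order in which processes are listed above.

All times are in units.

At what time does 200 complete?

Schedule: | 204 0-7 | 202 7-12 | 203 12-19 | 201 19-28 | 200 28-38 |
Completion: 200=38  201=28  202=12  203=19  204=7
Turnaround (C−A): 200=38  201=21  202=5  203=17  204=7

38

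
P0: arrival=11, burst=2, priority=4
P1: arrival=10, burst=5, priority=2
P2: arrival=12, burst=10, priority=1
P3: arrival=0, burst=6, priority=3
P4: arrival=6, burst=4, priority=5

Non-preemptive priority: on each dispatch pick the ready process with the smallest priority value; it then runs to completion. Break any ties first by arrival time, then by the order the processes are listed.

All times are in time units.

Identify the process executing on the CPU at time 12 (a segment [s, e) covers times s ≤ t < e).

P1

Gantt: | P3 0-6 | P4 6-10 | P1 10-15 | P2 15-25 | P0 25-27 |
Completion: P0=27  P1=15  P2=25  P3=6  P4=10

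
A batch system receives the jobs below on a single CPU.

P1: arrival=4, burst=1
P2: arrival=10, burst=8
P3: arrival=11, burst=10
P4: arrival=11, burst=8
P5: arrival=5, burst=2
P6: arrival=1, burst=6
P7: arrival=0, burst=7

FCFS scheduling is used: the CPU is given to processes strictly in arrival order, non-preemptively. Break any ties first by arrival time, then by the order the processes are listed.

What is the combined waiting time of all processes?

Schedule: | P7 0-7 | P6 7-13 | P1 13-14 | P5 14-16 | P2 16-24 | P3 24-34 | P4 34-42 |
Completion: P1=14  P2=24  P3=34  P4=42  P5=16  P6=13  P7=7
Turnaround (C−A): P1=10  P2=14  P3=23  P4=31  P5=11  P6=12  P7=7
Waiting = turnaround − burst: P1=9, P2=6, P3=13, P4=23, P5=9, P6=6, P7=0
Total waiting = 9 + 6 + 13 + 23 + 9 + 6 + 0 = 66

66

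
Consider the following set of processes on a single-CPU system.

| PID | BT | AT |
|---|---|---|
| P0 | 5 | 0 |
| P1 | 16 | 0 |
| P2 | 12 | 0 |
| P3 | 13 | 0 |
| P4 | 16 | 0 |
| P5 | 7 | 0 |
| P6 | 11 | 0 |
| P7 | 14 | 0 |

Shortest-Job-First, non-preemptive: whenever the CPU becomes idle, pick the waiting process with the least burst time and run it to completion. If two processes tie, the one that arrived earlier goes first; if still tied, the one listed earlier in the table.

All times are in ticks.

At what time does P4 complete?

94

Timeline: | P0 0-5 | P5 5-12 | P6 12-23 | P2 23-35 | P3 35-48 | P7 48-62 | P1 62-78 | P4 78-94 |
Completion: P0=5  P1=78  P2=35  P3=48  P4=94  P5=12  P6=23  P7=62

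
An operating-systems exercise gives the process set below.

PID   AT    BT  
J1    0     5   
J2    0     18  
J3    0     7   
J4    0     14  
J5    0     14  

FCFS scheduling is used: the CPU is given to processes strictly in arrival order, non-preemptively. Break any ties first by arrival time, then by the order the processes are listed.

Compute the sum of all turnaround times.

Schedule: | J1 0-5 | J2 5-23 | J3 23-30 | J4 30-44 | J5 44-58 |
Completion: J1=5  J2=23  J3=30  J4=44  J5=58
Turnaround (C−A): J1=5  J2=23  J3=30  J4=44  J5=58
Turnaround = completion − arrival: J1=5, J2=23, J3=30, J4=44, J5=58
Total turnaround = 5 + 23 + 30 + 44 + 58 = 160

160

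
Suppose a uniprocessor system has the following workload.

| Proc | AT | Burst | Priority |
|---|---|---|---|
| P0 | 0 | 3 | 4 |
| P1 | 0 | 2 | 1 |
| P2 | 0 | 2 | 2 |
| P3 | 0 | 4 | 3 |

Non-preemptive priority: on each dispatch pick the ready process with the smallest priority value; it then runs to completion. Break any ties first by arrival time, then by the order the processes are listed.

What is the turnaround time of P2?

4

Timeline: | P1 0-2 | P2 2-4 | P3 4-8 | P0 8-11 |
Completion: P0=11  P1=2  P2=4  P3=8
Turnaround (C−A): P0=11  P1=2  P2=4  P3=8
Turnaround(P2) = completion − arrival = 4 − 0 = 4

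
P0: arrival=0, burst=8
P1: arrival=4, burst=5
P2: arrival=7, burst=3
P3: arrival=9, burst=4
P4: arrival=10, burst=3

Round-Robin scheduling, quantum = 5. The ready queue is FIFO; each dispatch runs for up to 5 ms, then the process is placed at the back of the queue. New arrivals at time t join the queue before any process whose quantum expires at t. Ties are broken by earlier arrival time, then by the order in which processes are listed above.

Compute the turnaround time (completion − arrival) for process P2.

Timeline: | P0 0-5 | P1 5-10 | P0 10-13 | P2 13-16 | P3 16-20 | P4 20-23 |
Completion: P0=13  P1=10  P2=16  P3=20  P4=23
Turnaround (C−A): P0=13  P1=6  P2=9  P3=11  P4=13
Turnaround(P2) = completion − arrival = 16 − 7 = 9

9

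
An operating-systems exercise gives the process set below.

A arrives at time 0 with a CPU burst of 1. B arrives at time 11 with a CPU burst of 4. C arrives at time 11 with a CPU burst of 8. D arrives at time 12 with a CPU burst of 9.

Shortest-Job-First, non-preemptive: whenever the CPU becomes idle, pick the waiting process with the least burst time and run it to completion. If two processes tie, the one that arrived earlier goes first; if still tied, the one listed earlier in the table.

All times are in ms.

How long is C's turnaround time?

Gantt: | A 0-1 | idle 1-11 | B 11-15 | C 15-23 | D 23-32 |
Completion: A=1  B=15  C=23  D=32
Turnaround(C) = completion − arrival = 23 − 11 = 12

12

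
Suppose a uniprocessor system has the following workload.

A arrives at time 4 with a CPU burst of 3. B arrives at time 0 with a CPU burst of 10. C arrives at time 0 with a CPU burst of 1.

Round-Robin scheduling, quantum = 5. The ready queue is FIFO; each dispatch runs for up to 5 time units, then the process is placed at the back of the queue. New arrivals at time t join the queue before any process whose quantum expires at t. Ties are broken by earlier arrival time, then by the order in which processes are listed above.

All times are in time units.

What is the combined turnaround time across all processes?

Gantt: | B 0-5 | C 5-6 | A 6-9 | B 9-14 |
Completion: A=9  B=14  C=6
Turnaround (C−A): A=5  B=14  C=6
Turnaround = completion − arrival: A=5, B=14, C=6
Total turnaround = 5 + 14 + 6 = 25

25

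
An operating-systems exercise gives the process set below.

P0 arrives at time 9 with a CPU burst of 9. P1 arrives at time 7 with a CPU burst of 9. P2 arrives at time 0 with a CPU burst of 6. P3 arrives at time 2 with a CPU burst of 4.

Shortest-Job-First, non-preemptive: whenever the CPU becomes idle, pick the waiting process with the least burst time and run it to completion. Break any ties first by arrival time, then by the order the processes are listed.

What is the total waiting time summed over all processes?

Schedule: | P2 0-6 | P3 6-10 | P1 10-19 | P0 19-28 |
Completion: P0=28  P1=19  P2=6  P3=10
Waiting = turnaround − burst: P0=10, P1=3, P2=0, P3=4
Total waiting = 10 + 3 + 0 + 4 = 17

17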